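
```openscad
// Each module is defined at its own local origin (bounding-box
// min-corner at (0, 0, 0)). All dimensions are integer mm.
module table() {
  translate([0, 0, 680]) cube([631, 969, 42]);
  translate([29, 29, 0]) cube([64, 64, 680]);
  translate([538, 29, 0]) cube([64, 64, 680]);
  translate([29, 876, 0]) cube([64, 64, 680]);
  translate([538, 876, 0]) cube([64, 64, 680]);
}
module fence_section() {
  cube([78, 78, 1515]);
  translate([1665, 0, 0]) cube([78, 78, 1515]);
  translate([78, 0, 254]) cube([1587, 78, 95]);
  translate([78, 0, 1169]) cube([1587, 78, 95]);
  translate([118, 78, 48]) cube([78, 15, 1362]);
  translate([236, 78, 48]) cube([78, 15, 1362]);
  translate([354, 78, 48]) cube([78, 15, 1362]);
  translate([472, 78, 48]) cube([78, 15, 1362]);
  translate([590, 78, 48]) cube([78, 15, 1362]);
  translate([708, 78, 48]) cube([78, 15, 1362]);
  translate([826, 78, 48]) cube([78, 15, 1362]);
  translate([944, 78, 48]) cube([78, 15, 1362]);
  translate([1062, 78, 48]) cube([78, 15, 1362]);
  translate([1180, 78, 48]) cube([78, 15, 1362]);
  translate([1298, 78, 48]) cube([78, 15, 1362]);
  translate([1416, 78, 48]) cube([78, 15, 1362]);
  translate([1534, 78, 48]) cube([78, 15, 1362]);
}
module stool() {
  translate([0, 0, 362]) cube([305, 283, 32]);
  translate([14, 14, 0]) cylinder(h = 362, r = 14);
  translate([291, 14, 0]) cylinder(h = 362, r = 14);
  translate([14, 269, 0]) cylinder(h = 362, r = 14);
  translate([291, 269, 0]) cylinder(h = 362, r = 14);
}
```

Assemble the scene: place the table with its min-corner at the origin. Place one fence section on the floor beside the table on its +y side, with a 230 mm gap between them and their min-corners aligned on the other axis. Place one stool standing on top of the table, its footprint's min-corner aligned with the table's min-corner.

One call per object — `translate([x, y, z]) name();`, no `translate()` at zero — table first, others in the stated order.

table();
translate([0, 1199, 0]) fence_section();
translate([0, 0, 722]) stool();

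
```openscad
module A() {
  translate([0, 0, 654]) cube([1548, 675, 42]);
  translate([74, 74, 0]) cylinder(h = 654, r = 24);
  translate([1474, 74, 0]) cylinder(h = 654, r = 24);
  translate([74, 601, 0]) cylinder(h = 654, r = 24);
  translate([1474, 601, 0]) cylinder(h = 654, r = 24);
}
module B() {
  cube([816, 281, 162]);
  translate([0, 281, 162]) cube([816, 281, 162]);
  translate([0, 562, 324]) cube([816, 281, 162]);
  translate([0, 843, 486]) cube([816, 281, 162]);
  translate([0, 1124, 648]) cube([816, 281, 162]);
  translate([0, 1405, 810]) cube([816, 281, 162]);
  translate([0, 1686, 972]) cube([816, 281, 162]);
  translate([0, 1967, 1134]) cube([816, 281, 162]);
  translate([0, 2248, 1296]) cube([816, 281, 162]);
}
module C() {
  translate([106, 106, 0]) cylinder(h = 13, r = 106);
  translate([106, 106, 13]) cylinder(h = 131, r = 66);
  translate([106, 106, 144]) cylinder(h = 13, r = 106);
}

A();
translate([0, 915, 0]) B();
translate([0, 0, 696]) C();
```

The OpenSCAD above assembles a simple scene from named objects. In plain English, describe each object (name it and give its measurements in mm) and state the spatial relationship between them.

A is a table: top 1548 mm (x) × 675 mm (y), 42 mm thick, upper face at z = 696 mm, on four round legs of 48 mm diameter, each leg's bounding box inset 50 mm from the nearest pair of top edges, running from z = 0 to the bottom of the top.

B is a run of 9 identical solid stair steps. Each tread is 816×281 mm and each step block is 162 mm high. Step 1 rests on the floor; step k is offset from step 1 by (k−1)×281 mm in y and (k−1)×162 mm in z.

C is a spool: two coaxial disc flanges of radius 106 mm and thickness 13 mm, joined by a core cylinder of radius 66 mm and height 131 mm. The lower flange rests on z = 0 and the three cylinders share a vertical axis.

The staircase is on the floor beside the table on its +y side. The spool is on top of the table.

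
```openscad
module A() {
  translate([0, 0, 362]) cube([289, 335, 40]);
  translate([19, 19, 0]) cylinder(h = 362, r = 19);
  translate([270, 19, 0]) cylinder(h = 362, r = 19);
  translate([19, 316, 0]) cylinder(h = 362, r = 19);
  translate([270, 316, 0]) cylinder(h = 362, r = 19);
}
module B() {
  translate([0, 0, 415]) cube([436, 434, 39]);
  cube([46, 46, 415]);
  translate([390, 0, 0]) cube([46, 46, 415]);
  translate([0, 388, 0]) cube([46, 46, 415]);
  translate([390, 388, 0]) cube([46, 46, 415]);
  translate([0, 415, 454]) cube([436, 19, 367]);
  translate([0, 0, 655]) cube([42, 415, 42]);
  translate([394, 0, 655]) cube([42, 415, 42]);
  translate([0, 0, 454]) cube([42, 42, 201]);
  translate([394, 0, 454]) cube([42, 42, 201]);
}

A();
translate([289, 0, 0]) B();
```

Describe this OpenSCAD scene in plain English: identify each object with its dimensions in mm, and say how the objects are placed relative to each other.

A is a four-legged stool. The seat is 289×335 mm, 40 mm thick, top at z = 402 mm. It stands on four round legs, each 38 mm in diameter, from z = 0 to the seat underside, each leg's axis is inset half a diameter from the nearest pair of seat edges (so the leg's bounding box is flush with the corner).

B is a chair. The seat is a 436×434×39 mm slab with its top at z = 454 mm, on four 46×46 mm corner legs (flush with the seat edges, standing on z = 0). A flat backrest 19 mm thick, 367 mm tall, spans the full seat width and rises from the seat top along its +y edge, rear face flush with the rear of the seat. Two armrests of 42×42 mm section run along each side from the seat's front edge to the front of the backrest, top faces 243 mm above the seat top and outer faces flush with the seat's x-edges; a 42×42 mm post under the front of each armrest stands on the seat at the front corner.

The chair is against the stool's +x side, with their −y faces flush.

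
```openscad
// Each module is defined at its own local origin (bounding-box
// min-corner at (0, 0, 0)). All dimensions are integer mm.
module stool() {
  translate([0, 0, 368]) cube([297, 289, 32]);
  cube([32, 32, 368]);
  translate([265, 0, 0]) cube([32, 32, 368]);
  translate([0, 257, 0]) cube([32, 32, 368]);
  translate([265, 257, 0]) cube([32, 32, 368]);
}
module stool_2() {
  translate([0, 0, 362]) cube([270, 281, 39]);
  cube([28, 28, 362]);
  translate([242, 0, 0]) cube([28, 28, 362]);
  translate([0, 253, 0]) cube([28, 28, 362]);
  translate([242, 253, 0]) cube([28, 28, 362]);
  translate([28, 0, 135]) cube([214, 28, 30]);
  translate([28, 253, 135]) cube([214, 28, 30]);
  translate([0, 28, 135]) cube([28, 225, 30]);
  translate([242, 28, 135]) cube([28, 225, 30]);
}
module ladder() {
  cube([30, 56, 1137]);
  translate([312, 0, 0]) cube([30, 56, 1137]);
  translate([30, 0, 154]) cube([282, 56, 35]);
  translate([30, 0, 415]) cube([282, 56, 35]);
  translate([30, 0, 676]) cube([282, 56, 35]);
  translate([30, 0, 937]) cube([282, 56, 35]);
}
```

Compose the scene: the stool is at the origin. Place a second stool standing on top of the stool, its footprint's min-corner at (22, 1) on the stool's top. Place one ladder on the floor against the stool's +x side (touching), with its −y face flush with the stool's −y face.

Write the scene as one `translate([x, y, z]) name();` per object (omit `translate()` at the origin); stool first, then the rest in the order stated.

stool();
translate([22, 1, 400]) stool_2();
translate([297, 0, 0]) ladder();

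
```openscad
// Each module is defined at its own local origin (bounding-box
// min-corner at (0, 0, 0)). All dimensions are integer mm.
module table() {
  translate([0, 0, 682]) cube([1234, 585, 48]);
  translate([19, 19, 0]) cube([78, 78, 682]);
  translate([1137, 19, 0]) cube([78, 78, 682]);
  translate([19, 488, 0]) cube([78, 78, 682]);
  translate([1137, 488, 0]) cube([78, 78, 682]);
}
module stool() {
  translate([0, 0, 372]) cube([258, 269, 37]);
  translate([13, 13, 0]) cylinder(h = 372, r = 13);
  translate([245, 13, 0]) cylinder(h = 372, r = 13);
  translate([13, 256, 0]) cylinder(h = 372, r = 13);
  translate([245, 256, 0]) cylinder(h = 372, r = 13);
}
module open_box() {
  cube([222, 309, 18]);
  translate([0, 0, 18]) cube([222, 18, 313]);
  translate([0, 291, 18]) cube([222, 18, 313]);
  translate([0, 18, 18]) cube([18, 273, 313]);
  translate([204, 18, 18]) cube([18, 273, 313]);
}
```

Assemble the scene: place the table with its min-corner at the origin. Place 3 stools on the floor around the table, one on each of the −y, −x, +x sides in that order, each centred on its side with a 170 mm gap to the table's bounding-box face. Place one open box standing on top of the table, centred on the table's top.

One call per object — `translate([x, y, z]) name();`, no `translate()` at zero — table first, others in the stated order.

table();
translate([488, -439, 0]) stool();
translate([-428, 158, 0]) stool();
translate([1404, 158, 0]) stool();
translate([506, 138, 730]) open_box();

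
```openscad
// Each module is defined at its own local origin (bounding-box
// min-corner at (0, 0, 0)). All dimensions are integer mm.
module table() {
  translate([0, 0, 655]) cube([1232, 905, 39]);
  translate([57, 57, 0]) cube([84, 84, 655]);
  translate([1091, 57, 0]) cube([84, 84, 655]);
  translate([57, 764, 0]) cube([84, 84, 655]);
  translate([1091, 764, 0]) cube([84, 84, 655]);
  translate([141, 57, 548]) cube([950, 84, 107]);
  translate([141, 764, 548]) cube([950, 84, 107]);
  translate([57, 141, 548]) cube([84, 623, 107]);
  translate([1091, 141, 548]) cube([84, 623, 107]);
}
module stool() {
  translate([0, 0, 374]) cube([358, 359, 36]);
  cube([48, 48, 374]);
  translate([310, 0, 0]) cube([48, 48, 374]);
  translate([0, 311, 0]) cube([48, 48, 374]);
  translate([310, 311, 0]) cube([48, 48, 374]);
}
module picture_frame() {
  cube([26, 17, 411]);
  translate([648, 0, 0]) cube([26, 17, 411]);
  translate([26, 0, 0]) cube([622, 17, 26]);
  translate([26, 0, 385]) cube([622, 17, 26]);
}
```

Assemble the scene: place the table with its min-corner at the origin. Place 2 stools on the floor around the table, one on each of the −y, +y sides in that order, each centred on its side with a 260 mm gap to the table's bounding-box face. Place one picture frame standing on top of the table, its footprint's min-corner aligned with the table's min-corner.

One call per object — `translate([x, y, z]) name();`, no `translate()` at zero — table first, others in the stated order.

table();
translate([437, -619, 0]) stool();
translate([437, 1165, 0]) stool();
translate([0, 0, 694]) picture_frame();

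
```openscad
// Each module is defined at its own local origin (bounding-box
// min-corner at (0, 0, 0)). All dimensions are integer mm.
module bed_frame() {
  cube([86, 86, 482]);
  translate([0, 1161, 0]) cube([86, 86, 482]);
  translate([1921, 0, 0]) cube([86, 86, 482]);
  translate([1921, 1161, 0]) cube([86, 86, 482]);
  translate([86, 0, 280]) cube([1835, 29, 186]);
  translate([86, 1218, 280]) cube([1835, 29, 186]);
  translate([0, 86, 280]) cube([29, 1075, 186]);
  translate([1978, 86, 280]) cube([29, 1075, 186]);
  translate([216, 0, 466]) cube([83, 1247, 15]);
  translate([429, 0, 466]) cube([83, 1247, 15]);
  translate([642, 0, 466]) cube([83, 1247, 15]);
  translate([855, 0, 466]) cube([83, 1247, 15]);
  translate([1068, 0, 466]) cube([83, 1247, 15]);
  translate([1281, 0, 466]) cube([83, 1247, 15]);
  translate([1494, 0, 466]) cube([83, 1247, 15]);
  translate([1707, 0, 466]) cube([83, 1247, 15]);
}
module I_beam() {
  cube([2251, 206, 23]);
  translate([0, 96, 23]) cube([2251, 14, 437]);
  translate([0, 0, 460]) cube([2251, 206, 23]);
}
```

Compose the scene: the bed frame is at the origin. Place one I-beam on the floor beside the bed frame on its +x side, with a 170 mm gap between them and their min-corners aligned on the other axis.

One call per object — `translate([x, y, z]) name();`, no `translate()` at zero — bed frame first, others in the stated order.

bed_frame();
translate([2177, 0, 0]) I_beam();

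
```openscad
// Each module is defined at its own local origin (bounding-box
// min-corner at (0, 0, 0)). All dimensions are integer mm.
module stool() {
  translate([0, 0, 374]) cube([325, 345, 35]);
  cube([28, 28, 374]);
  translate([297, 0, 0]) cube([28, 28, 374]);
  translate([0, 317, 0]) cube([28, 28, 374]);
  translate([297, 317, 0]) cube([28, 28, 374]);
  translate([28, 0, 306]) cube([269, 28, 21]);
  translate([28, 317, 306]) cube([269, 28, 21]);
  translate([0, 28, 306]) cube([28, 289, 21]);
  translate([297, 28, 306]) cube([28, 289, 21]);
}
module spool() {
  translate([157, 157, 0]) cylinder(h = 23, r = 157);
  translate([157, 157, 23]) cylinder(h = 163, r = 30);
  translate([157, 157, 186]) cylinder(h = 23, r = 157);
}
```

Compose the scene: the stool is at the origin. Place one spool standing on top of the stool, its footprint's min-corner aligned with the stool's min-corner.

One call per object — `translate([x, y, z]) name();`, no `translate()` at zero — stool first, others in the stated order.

stool();
translate([0, 0, 409]) spool();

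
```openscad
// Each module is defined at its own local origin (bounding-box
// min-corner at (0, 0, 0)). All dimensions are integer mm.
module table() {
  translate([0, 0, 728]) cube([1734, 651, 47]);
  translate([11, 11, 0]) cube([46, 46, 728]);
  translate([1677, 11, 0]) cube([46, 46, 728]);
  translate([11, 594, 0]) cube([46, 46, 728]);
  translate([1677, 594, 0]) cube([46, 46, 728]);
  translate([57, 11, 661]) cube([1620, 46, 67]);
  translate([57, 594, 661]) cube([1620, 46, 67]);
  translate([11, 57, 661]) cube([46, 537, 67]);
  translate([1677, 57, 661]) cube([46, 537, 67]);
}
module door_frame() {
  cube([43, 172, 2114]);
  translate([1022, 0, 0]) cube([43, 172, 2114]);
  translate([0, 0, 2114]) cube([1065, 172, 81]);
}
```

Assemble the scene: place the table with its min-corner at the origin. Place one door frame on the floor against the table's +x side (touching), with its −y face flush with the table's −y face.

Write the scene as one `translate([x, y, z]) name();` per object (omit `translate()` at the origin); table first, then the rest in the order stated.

table();
translate([1734, 0, 0]) door_frame();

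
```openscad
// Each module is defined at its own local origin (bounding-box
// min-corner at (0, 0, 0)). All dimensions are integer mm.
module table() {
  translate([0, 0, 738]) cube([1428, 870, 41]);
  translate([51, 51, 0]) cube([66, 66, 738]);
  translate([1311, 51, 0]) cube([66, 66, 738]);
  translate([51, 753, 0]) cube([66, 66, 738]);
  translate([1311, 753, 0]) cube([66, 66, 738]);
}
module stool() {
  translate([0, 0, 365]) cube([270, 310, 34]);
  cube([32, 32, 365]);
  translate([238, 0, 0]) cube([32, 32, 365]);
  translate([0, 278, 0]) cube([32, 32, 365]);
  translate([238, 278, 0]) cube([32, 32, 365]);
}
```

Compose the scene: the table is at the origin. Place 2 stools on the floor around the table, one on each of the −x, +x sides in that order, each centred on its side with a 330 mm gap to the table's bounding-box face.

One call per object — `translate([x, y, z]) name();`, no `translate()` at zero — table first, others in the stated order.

table();
translate([-600, 280, 0]) stool();
translate([1758, 280, 0]) stool();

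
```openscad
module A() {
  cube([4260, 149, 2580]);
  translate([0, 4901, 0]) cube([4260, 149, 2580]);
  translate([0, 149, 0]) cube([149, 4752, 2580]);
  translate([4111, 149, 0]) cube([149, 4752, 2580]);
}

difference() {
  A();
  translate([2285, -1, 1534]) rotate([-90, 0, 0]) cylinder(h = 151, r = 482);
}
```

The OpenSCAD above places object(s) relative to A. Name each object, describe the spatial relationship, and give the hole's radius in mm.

A is a house frame. The house frame has a circular hole through its front wall. The hole's radius is 482 mm.

The subtracted cylinder has r = 482 mm.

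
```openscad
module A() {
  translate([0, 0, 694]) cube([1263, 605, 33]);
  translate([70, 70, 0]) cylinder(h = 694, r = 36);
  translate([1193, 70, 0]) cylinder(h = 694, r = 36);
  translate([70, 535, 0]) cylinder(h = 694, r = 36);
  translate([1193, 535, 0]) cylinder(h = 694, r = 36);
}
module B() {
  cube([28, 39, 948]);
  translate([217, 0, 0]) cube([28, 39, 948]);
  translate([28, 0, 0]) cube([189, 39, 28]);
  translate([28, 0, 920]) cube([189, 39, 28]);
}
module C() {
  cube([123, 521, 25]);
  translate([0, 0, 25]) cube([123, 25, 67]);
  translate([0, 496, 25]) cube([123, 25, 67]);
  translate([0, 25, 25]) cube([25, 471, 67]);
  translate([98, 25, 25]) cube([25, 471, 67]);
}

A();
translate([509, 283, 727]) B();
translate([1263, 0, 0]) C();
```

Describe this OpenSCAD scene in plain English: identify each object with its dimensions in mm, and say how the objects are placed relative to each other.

A is a table with a 1263×605 mm rectangular top, 33 mm thick, top surface at z = 727 mm, supported by four round legs of 72 mm diameter, each leg's bounding box inset 34 mm from the nearest pair of top edges, running from the floor.

B is a rectangular picture frame lying in the x–z plane (depth along y). The opening is 189 mm wide (x) by 892 mm tall (z), surrounded by a border 28 mm wide on all four sides. The frame is 39 mm deep and is made of two full-height vertical stiles with two horizontal rails fitted between them.

C is an open storage box with external size 123×521×92 mm and wall thickness 25 mm (the base is also 25 mm thick). The base covers the whole footprint; the four walls stand on the base, with the y-facing walls full-width and the x-facing walls fitting between their inner faces.

The picture frame is on top of the table, centred. The open box is against the table's +x side, with their −y faces flush.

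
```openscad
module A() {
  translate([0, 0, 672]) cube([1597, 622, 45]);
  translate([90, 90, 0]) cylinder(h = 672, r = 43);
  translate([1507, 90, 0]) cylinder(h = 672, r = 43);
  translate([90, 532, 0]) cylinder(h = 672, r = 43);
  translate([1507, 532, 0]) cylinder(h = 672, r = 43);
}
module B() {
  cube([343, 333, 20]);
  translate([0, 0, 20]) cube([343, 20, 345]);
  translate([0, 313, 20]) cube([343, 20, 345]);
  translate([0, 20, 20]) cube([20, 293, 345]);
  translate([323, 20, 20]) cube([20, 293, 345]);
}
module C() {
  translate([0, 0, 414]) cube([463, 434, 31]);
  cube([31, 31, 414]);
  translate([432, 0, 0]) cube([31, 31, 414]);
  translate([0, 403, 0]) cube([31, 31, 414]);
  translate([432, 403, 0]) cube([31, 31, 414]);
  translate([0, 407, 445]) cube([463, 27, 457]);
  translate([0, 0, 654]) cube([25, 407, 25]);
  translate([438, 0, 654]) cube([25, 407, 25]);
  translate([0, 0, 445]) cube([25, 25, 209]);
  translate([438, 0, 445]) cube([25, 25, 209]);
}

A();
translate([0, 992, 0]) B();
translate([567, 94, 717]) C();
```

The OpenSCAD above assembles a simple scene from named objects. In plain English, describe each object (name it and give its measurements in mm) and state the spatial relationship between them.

A is a rectangular dining table. The top is 1597×622×45 mm with its upper surface at z = 717 mm. It stands on four round legs of 86 mm diameter, each leg's bounding box inset 47 mm from the nearest pair of top edges, running from the floor to the underside of the top.

B is an open-topped rectangular box: outside dimensions 343×333×365 mm, with a uniform wall and base thickness of 20 mm. The base is a full 343×333 slab on the floor; four walls sit on top of the base. The front and back walls (the −y and +y sides) span the full width; the two side walls fit between them.

C is a chair. The seat is a 463×434×31 mm slab with its top at z = 445 mm, on four 31×31 mm corner legs (flush with the seat edges, standing on z = 0). A flat backrest 27 mm thick, 457 mm tall, spans the full seat width and rises from the seat top along its +y edge, rear face flush with the rear of the seat. Two armrests of 25×25 mm section run along each side from the seat's front edge to the front of the backrest, top faces 234 mm above the seat top and outer faces flush with the seat's x-edges; a 25×25 mm post under the front of each armrest stands on the seat at the front corner.

The open box is on the floor beside the table on its +y side. The chair is on top of the table, centred.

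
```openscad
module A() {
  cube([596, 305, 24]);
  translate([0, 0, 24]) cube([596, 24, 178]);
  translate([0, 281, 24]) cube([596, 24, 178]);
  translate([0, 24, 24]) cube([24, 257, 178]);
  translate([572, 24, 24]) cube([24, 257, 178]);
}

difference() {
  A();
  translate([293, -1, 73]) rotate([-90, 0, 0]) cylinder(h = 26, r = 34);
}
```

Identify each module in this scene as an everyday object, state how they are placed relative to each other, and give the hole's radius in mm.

A is an open box. The open box has a circular hole through its front wall. The hole's radius is 34 mm.

The subtracted cylinder has r = 34 mm.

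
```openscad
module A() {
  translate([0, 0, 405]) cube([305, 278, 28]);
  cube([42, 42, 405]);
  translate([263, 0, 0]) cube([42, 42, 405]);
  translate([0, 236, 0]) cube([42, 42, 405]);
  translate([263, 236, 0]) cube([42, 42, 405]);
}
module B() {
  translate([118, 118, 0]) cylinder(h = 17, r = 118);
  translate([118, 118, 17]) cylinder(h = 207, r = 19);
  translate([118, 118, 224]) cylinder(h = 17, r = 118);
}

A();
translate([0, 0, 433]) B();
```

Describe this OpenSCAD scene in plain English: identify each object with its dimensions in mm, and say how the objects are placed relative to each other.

A is a four-legged stool. The seat is 305×278 mm, 28 mm thick, top at z = 433 mm. It stands on four square legs, each 42×42 mm in cross-section, from z = 0 to the seat underside, each flush with a corner of the seat.

B is a spool: two coaxial disc flanges of radius 118 mm and thickness 17 mm, joined by a core cylinder of radius 19 mm and height 207 mm. The lower flange rests on z = 0 and the three cylinders share a vertical axis.

The spool is on top of the stool.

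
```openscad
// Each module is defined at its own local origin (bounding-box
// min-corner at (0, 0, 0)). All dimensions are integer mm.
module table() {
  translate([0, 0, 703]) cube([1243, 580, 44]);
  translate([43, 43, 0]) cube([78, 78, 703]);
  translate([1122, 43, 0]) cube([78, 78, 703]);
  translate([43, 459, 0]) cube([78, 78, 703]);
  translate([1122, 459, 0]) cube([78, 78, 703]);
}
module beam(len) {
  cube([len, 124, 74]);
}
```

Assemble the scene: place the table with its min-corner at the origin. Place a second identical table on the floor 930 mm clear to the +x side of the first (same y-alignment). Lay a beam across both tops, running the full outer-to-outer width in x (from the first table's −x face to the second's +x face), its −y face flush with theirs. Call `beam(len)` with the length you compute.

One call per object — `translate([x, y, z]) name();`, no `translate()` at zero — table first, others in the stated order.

table();
translate([2173, 0, 0]) table();
translate([0, 0, 747]) beam(3416);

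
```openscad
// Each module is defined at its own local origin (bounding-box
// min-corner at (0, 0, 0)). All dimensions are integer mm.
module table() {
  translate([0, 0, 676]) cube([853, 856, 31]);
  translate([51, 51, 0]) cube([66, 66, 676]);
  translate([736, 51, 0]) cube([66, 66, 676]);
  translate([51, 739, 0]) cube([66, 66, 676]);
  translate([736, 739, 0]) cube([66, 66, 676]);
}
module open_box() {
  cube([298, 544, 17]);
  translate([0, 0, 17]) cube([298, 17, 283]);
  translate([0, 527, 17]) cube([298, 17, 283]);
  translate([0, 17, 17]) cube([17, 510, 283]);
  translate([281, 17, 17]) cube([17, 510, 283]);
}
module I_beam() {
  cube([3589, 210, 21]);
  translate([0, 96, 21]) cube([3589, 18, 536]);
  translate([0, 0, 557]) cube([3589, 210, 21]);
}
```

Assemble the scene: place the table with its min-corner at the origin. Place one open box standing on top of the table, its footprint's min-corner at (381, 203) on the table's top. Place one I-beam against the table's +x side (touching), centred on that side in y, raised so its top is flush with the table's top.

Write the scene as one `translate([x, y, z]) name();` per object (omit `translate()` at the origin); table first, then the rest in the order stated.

table();
translate([381, 203, 707]) open_box();
translate([853, 323, 129]) I_beam();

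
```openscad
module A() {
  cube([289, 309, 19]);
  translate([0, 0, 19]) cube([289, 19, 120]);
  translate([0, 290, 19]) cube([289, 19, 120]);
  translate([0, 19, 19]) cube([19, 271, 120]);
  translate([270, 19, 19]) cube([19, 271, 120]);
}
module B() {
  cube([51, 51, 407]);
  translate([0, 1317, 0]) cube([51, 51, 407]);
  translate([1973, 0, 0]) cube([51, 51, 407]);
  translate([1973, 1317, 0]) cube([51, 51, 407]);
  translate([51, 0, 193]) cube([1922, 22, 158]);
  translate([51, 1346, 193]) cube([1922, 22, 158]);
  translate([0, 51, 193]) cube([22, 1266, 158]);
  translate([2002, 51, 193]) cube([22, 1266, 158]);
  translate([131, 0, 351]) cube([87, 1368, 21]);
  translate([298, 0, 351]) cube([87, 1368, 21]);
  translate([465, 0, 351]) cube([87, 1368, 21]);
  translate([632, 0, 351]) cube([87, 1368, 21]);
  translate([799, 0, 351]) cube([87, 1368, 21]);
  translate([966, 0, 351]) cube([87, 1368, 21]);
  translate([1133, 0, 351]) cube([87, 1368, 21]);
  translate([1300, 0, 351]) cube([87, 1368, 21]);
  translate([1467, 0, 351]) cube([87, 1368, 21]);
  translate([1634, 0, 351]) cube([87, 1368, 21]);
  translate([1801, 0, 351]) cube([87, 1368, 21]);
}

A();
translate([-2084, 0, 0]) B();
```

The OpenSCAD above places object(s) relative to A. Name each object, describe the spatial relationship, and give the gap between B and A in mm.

The bed frame's nearest face is 60 mm from the open box's −x face.

A is an open box. B is a bed frame. The bed frame is on the floor beside the open box on its −x side. The gap between the bed frame and the open box is 60 mm.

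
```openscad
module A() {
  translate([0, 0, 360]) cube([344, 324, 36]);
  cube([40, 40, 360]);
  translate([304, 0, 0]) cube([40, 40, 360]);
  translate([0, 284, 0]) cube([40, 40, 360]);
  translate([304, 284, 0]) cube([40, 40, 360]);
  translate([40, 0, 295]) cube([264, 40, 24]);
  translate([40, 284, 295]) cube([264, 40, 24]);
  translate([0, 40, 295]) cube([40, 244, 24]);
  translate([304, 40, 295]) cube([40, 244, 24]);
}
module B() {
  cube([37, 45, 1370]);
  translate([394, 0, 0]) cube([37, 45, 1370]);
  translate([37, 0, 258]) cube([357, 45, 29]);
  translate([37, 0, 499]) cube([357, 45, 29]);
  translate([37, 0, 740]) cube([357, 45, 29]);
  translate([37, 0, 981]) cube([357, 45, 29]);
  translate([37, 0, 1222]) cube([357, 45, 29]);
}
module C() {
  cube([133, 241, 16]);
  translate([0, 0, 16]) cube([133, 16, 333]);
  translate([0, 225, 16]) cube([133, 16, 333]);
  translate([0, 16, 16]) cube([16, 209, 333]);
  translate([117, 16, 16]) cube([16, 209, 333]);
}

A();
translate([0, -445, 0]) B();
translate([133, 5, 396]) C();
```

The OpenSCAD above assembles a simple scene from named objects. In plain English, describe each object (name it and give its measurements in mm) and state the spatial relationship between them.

A is a simple wooden stool: a rectangular seat 344 mm (x) by 324 mm (y), 36 mm thick, top face at z = 396 mm, on four square legs, each 40×40 mm in cross-section. The legs rest on z = 0, each flush with a corner of the seat. Four stretchers, 40 mm wide and 24 mm tall, connect adjacent legs with their undersides at z = 295 mm, each running between the inner faces of the legs it joins and aligned with the legs' outer faces on the other axis.

B is a straight ladder. Two 37×45 mm vertical rails, 1370 mm tall, stand 431 mm apart (outside-to-outside) with their front faces coplanar on the −y side. 5 rungs, each 45 mm deep and 29 mm tall, span between the inner faces of the rails, front faces flush with the rails. The lowest rung's underside is at z = 258 mm and rungs are spaced 241 mm apart (underside to underside).

C is an open-topped rectangular box: outside dimensions 133×241×349 mm, with a uniform wall and base thickness of 16 mm. The base is a full 133×241 slab on the floor; four walls sit on top of the base. The front and back walls (the −y and +y sides) span the full width; the two side walls fit between them.

The ladder is on the floor beside the stool on its −y side. The open box is on top of the stool.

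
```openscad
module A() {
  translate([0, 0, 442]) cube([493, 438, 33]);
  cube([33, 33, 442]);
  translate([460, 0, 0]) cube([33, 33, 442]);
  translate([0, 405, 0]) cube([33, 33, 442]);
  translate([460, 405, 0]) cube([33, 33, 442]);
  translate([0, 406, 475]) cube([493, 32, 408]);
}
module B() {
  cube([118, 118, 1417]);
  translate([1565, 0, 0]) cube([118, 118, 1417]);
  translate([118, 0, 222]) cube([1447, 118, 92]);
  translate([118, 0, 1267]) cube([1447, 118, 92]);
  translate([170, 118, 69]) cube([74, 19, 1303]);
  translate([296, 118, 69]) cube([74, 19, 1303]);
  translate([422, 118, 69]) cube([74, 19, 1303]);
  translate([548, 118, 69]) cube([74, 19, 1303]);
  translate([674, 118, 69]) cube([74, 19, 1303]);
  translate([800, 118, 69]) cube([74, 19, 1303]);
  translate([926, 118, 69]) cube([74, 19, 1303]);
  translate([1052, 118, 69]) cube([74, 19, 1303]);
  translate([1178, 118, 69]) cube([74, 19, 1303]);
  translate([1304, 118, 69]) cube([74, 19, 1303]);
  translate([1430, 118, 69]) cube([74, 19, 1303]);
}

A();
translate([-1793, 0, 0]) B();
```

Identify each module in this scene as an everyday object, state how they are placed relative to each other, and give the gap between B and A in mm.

The fence section's nearest face is 110 mm from the chair's −x face.

A is a chair. B is a fence section. The fence section is on the floor beside the chair on its −x side. The gap between the fence section and the chair is 110 mm.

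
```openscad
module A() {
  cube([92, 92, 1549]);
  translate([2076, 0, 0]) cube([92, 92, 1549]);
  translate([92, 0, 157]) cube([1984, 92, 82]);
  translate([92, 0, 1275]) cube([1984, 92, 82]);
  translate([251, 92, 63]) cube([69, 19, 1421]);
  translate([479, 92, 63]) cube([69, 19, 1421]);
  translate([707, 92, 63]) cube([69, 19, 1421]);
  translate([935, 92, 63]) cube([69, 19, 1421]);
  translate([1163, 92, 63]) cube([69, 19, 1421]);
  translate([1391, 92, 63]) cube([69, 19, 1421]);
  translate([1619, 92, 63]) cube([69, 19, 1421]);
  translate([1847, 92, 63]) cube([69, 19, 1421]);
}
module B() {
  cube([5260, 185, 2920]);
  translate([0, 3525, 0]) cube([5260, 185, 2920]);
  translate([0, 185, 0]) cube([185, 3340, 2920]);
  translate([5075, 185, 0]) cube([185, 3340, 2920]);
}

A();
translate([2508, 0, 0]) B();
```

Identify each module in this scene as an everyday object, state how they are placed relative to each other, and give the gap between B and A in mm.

The house frame's nearest face is 340 mm from the fence section's +x face.

A is a fence section. B is a house frame. The house frame is on the floor beside the fence section on its +x side. The gap between the house frame and the fence section is 340 mm.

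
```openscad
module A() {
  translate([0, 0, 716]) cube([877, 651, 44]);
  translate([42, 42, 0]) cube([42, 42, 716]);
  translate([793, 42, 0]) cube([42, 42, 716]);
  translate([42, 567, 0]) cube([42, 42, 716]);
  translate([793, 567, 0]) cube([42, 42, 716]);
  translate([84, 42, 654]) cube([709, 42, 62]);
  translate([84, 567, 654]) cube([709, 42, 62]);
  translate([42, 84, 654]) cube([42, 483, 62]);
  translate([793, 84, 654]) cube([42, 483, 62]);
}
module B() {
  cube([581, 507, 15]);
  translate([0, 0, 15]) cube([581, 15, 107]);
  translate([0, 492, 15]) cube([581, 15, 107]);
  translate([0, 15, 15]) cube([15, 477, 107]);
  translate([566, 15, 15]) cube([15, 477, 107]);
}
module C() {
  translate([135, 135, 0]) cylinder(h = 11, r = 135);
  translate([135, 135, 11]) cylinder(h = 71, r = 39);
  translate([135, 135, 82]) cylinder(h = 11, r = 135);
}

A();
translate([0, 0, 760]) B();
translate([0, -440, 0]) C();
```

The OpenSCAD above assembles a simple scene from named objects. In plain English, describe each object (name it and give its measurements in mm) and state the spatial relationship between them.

A is a table with a 877×651 mm rectangular top, 44 mm thick, top surface at z = 760 mm, supported by four 42×42 mm square legs, each inset 42 mm from the nearest pair of top edges, running from the floor. Four apron rails, 42 mm thick and 62 mm tall, run between adjacent legs with their top edges flush with the underside of the top and their outer faces flush with the legs' outer faces.

B is an open-topped rectangular box: outside dimensions 581×507×122 mm, with a uniform wall and base thickness of 15 mm. The base is a full 581×507 slab on the floor; four walls sit on top of the base. The front and back walls (the −y and +y sides) span the full width; the two side walls fit between them.

C is a spool: two coaxial disc flanges of radius 135 mm and thickness 11 mm, joined by a core cylinder of radius 39 mm and height 71 mm. The lower flange rests on z = 0 and the three cylinders share a vertical axis.

The open box is on top of the table. The spool is on the floor beside the table on its −y side.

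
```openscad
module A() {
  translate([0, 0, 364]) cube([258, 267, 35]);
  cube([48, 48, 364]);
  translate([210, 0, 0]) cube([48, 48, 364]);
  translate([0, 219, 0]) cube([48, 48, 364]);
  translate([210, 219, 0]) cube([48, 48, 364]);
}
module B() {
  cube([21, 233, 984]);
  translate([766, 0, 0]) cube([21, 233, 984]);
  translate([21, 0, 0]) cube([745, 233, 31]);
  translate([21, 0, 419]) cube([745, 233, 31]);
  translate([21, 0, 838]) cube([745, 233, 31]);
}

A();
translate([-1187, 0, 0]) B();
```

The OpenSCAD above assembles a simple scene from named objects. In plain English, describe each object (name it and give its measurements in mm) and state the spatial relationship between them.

A is a four-legged stool. The seat is 258×267 mm, 35 mm thick, top at z = 399 mm. It stands on four square legs, each 48×48 mm in cross-section, from z = 0 to the seat underside, each flush with a corner of the seat.

B is a bookshelf 787 mm wide overall, 233 mm deep and 984 mm tall. The two sides are 21 mm thick vertical panels. 3 horizontal shelves of 31 mm thickness span between the inner faces of the sides; the lowest shelf sits on the floor and shelves are stacked with a clear vertical gap of 388 mm between each pair.

The bookshelf is on the floor beside the stool on its −x side.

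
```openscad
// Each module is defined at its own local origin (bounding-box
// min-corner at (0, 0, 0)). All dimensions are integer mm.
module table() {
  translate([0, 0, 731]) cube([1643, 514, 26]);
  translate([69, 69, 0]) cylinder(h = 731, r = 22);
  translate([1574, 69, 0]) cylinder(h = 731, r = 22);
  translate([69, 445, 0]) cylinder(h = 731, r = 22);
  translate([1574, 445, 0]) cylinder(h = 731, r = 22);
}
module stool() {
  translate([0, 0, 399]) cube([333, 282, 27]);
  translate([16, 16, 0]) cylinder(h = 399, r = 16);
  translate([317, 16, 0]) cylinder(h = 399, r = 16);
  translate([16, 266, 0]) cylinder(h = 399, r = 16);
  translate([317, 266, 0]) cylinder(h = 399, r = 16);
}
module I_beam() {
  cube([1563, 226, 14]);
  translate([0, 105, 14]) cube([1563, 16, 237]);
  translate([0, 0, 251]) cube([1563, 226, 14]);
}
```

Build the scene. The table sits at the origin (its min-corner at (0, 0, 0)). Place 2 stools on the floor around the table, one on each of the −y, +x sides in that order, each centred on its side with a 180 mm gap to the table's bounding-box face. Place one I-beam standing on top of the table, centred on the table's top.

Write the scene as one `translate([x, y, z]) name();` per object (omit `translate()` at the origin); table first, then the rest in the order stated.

table();
translate([655, -462, 0]) stool();
translate([1823, 116, 0]) stool();
translate([40, 144, 757]) I_beam();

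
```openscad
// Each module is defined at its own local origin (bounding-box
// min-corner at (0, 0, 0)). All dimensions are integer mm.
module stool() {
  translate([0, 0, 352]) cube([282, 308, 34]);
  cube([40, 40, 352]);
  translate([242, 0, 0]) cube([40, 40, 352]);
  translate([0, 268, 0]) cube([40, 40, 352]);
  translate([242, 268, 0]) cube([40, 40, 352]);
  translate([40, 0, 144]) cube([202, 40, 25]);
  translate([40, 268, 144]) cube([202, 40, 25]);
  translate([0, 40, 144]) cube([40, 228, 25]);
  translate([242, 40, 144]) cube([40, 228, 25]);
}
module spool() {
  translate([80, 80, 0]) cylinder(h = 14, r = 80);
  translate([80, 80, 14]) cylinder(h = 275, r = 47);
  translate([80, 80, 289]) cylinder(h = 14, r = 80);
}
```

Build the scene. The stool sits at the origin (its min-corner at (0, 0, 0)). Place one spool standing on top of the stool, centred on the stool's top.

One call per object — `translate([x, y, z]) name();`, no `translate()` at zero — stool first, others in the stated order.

stool();
translate([61, 74, 386]) spool();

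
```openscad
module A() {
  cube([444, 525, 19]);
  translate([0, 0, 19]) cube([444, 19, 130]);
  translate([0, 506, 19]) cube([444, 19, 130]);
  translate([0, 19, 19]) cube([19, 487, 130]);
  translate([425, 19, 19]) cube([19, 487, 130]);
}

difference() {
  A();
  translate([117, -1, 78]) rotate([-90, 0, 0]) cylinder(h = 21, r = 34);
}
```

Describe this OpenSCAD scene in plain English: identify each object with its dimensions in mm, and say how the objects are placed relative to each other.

A is an open-topped rectangular box: outside dimensions 444×525×149 mm, with a uniform wall and base thickness of 19 mm. The base is a full 444×525 slab on the floor; four walls sit on top of the base. The front and back walls (the −y and +y sides) span the full width; the two side walls fit between them.

The open box has a circular hole of radius 34 mm through its front wall, centred at (x = 117, z = 78).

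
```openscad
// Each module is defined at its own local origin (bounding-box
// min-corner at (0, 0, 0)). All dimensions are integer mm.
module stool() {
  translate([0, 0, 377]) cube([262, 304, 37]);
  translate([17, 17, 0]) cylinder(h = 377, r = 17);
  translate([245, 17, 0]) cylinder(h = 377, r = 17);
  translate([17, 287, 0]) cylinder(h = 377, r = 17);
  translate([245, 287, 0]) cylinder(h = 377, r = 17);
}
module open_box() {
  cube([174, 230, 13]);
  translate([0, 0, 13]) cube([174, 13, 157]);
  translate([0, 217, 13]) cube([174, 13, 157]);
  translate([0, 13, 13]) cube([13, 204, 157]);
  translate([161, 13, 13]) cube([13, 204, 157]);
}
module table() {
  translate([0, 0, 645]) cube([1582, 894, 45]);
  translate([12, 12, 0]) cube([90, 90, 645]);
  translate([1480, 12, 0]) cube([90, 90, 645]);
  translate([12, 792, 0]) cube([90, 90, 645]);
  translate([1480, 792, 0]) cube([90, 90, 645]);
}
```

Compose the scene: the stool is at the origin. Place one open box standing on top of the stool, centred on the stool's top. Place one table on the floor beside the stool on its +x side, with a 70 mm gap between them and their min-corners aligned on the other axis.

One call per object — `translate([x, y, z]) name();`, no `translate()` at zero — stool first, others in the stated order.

stool();
translate([44, 37, 414]) open_box();
translate([332, 0, 0]) table();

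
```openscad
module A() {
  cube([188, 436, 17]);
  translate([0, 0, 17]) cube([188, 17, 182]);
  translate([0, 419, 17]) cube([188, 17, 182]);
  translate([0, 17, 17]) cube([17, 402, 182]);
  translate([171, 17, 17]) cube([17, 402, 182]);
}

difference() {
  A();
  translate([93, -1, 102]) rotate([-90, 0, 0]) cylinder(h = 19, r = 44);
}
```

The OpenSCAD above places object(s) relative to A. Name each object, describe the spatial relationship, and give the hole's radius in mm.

A is an open box. The open box has a circular hole through its front wall. The hole's radius is 44 mm.

The subtracted cylinder has r = 44 mm.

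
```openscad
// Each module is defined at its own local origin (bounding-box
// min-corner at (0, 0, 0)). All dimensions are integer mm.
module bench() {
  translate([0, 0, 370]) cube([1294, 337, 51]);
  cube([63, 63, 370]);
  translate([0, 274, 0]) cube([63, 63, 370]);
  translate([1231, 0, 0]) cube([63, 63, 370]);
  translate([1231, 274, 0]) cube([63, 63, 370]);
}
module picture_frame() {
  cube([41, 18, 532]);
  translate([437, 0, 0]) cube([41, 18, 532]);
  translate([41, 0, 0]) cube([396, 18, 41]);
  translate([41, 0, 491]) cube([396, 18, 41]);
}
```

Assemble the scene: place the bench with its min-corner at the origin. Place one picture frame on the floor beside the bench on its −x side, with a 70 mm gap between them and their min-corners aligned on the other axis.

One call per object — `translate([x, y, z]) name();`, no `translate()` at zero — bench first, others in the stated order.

bench();
translate([-548, 0, 0]) picture_frame();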